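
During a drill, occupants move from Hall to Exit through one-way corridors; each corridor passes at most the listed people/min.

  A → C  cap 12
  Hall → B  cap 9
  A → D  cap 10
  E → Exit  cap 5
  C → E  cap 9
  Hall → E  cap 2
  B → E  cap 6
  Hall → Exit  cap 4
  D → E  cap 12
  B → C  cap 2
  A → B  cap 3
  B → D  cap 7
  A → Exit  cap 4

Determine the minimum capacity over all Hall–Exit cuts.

Augment Hall→Exit: bottleneck 4, flow now 4.
Augment Hall→E→Exit: bottleneck 2, flow now 6.
Augment Hall→B→E→Exit: bottleneck 3, flow now 9.
No augmenting path remains; maximum flow = 9.
By max-flow min-cut, the minimum cut capacity equals the max flow.
In the residual graph, reachable from Hall: {Hall, B, C, D, E}.
Min-cut edges: Hall→Exit (4), E→Exit (5); capacity 4 + 5 = 9.

9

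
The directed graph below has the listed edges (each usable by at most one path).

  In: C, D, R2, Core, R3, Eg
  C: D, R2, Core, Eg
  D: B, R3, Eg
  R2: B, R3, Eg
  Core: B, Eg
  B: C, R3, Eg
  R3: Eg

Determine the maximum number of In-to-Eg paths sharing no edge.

6

Assign every edge capacity 1; by Menger, the answer equals the max flow.
Path In→Eg (+1); total 1.
Path In→C→Eg (+1); total 2.
Path In→D→Eg (+1); total 3.
Path In→R2→Eg (+1); total 4.
Path In→Core→Eg (+1); total 5.
Path In→R3→Eg (+1); total 6.
No residual In→Eg path; max flow = 6.
Certifying cut of size 6: {In→C, In→Core, In→D, In→Eg, In→R2, In→R3}.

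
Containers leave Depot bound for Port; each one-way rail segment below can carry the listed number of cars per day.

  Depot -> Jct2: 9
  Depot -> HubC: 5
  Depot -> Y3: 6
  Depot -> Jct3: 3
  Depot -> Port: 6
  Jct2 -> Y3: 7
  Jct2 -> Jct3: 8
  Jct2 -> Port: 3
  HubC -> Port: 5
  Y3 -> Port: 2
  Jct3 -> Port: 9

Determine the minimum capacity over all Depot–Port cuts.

Augment Depot→Port: bottleneck 6, flow now 6.
Augment Depot→Jct2→Port: bottleneck 3, flow now 9.
Augment Depot→HubC→Port: bottleneck 5, flow now 14.
Augment Depot→Y3→Port: bottleneck 2, flow now 16.
Augment Depot→Jct3→Port: bottleneck 3, flow now 19.
Augment Depot→Jct2→Jct3→Port: bottleneck 6, flow now 25.
No augmenting path remains; maximum flow = 25.
By max-flow min-cut, the minimum cut capacity equals the max flow.
In the residual graph, reachable from Depot: {Depot, Y3}.
Min-cut edges: Depot→Jct2 (9), Depot→HubC (5), Depot→Jct3 (3), Depot→Port (6), Y3→Port (2); capacity 9 + 5 + 3 + 6 + 2 = 25.

25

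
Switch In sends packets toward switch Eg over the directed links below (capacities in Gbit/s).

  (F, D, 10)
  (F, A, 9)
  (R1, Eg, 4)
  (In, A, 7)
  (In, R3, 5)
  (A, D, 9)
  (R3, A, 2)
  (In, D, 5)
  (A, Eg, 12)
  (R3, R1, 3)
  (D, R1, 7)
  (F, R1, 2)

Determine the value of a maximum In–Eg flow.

Augment In→A→Eg: bottleneck 7, flow now 7.
Augment In→R3→A→Eg: bottleneck 2, flow now 9.
Augment In→R3→R1→Eg: bottleneck 3, flow now 12.
Augment In→D→R1→Eg: bottleneck 1, flow now 13.
No augmenting path remains; maximum flow = 13.
In the residual graph, reachable from In: {In, R3, D, R1}.
Min-cut edges: In→A (7), R3→A (2), R1→Eg (4); capacity 7 + 2 + 4 = 13.
This cut is saturated, so no flow can exceed 13.

13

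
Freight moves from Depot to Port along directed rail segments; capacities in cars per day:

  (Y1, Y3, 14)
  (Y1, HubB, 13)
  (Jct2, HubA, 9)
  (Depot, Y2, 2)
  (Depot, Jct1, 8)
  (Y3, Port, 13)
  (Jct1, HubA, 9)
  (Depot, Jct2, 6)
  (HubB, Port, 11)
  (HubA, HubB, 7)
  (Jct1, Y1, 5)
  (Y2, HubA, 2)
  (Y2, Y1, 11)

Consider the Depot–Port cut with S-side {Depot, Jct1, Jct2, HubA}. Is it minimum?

Given cut capacity: 2 + 5 + 7 = 14.
Augment Depot→Jct1→Y1→HubB→Port: bottleneck 5, flow now 5.
Augment Depot→Jct1→HubA→HubB→Port: bottleneck 3, flow now 8.
Augment Depot→Jct2→HubA→HubB→Port: bottleneck 3, flow now 11.
Augment Depot→Y2→Y1→Y3→Port: bottleneck 2, flow now 13.
Augment Depot→Jct2→HubA→HubB→Y1→Y3→Port: bottleneck 1, flow now 14. (uses reverse residual edge)
No augmenting path remains; maximum flow = 14.
Cut capacity 14 equals the max flow, so it is a minimum cut.

Yes — it is a minimum cut (capacity 14).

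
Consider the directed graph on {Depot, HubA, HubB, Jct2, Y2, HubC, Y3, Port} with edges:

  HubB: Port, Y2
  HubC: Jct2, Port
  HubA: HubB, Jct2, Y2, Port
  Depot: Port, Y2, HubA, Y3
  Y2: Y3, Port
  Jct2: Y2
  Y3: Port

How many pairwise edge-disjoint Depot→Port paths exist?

Assign every edge capacity 1; by Menger, the answer equals the max flow.
Path Depot→Port (+1); total 1.
Path Depot→HubA→Port (+1); total 2.
Path Depot→Y2→Port (+1); total 3.
Path Depot→Y3→Port (+1); total 4.
No residual Depot→Port path; max flow = 4.
Certifying cut of size 4: {Depot→HubA, Depot→Port, Depot→Y2, Depot→Y3}.

4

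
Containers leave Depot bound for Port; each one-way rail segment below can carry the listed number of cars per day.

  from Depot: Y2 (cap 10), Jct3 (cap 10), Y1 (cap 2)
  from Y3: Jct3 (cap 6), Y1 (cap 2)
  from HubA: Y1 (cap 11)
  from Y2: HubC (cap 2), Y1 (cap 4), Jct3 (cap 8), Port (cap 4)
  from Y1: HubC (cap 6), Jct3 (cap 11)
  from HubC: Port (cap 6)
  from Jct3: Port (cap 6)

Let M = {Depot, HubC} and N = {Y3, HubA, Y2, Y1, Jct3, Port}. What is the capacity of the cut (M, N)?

28

Edges leaving {Depot, HubC}: Depot→Y2 (10), Depot→Y1 (2), Depot→Jct3 (10), HubC→Port (6).
Cut capacity = 10 + 2 + 10 + 6 = 28.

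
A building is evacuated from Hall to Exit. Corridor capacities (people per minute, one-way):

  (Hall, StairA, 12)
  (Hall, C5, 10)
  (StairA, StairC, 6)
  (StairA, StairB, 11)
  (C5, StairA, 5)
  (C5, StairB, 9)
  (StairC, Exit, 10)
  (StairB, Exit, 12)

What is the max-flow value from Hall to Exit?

18

Augment Hall→StairA→StairC→Exit: bottleneck 6, flow now 6.
Augment Hall→StairA→StairB→Exit: bottleneck 6, flow now 12.
Augment Hall→C5→StairB→Exit: bottleneck 6, flow now 18.
No augmenting path remains; maximum flow = 18.
In the residual graph, reachable from Hall: {Hall, StairA, C5, StairB}.
Min-cut edges: StairA→StairC (6), StairB→Exit (12); capacity 6 + 12 = 18.
This cut is saturated, so no flow can exceed 18.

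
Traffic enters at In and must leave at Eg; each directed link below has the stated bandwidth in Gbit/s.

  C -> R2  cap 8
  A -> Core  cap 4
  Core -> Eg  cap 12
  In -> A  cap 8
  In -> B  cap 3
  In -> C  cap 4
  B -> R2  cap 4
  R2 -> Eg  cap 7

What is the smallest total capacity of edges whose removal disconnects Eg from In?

11

Augment In→A→Core→Eg: bottleneck 4, flow now 4.
Augment In→B→R2→Eg: bottleneck 3, flow now 7.
Augment In→C→R2→Eg: bottleneck 4, flow now 11.
No augmenting path remains; maximum flow = 11.
By max-flow min-cut, the minimum cut capacity equals the max flow.
In the residual graph, reachable from In: {In, A}.
Min-cut edges: In→B (3), In→C (4), A→Core (4); capacity 3 + 4 + 4 = 11.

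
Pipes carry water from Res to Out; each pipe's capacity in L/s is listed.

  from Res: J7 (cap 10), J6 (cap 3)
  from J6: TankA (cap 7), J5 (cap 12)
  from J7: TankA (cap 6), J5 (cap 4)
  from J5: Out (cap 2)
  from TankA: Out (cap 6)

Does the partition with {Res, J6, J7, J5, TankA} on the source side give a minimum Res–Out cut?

Yes — it is a minimum cut (capacity 8).

Given cut capacity: 2 + 6 = 8.
Augment Res→J6→J5→Out: bottleneck 2, flow now 2.
Augment Res→J6→TankA→Out: bottleneck 1, flow now 3.
Augment Res→J7→TankA→Out: bottleneck 5, flow now 8.
No augmenting path remains; maximum flow = 8.
Cut capacity 8 equals the max flow, so it is a minimum cut.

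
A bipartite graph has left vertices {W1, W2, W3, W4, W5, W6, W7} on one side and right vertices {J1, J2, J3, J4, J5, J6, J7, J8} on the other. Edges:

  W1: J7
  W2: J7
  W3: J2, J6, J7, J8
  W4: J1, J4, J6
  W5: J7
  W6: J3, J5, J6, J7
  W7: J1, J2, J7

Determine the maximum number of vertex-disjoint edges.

Unit-capacity flow: source→left, listed edges, right→sink; max matching = max flow.
Augmenting path W1→J7 (+1); matched 1.
Augmenting path W3→J2 (+1); matched 2.
Augmenting path W4→J1 (+1); matched 3.
Augmenting path W6→J3 (+1); matched 4.
Augmenting path W7→J1→W4→J4 (+1); matched 5.
No augmenting path remains; maximum matching = 5.
König certificate: {W3, W4, W6, W7, J7} is a vertex cover of size 5 (every listed pair touches it), so no matching can be larger.

5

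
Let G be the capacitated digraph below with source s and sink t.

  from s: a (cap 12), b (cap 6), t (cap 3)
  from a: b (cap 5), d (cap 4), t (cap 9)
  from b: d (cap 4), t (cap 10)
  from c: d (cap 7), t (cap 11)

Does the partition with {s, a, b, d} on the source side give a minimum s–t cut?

No — its capacity is 22, but the minimum cut has capacity 21.

Given cut capacity: 3 + 9 + 10 = 22.
Augment s→t: bottleneck 3, flow now 3.
Augment s→a→t: bottleneck 9, flow now 12.
Augment s→b→t: bottleneck 6, flow now 18.
Augment s→a→b→t: bottleneck 3, flow now 21.
No augmenting path remains; maximum flow = 21.
In the residual graph, reachable from s: {s}.
Min-cut edges: s→a (12), s→b (6), s→t (3); capacity 12 + 6 + 3 = 21.
Cut capacity 22 exceeds the max flow 21, so it is not minimum.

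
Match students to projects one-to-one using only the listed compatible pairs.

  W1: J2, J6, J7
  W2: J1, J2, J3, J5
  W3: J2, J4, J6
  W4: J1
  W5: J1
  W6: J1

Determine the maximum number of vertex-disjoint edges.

4

Unit-capacity flow: source→left, listed edges, right→sink; max matching = max flow.
Augmenting path W1→J2 (+1); matched 1.
Augmenting path W2→J1 (+1); matched 2.
Augmenting path W3→J4 (+1); matched 3.
Augmenting path W4→J1→W2→J3 (+1); matched 4.
No augmenting path remains; maximum matching = 4.
König certificate: {W1, W2, W3, J1} is a vertex cover of size 4 (every listed pair touches it), so no matching can be larger.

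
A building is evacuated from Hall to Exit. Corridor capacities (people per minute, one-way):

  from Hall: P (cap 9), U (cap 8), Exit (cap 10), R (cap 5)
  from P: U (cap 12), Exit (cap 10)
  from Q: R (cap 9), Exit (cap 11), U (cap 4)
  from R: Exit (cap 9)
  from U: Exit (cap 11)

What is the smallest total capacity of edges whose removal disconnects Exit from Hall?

32

Augment Hall→Exit: bottleneck 10, flow now 10.
Augment Hall→P→Exit: bottleneck 9, flow now 19.
Augment Hall→R→Exit: bottleneck 5, flow now 24.
Augment Hall→U→Exit: bottleneck 8, flow now 32.
No augmenting path remains; maximum flow = 32.
By max-flow min-cut, the minimum cut capacity equals the max flow.
In the residual graph, reachable from Hall: {Hall}.
Min-cut edges: Hall→P (9), Hall→R (5), Hall→U (8), Hall→Exit (10); capacity 9 + 5 + 8 + 10 = 32.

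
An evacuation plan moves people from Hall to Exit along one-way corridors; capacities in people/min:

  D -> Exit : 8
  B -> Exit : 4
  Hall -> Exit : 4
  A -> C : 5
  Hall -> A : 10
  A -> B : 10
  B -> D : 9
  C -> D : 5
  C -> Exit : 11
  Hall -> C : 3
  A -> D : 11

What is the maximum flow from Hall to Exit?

Augment Hall→Exit: bottleneck 4, flow now 4.
Augment Hall→C→Exit: bottleneck 3, flow now 7.
Augment Hall→A→B→Exit: bottleneck 4, flow now 11.
Augment Hall→A→C→Exit: bottleneck 5, flow now 16.
Augment Hall→A→D→Exit: bottleneck 1, flow now 17.
No augmenting path remains; maximum flow = 17.
In the residual graph, reachable from Hall: {Hall}.
Min-cut edges: Hall→A (10), Hall→C (3), Hall→Exit (4); capacity 10 + 3 + 4 = 17.
This cut is saturated, so no flow can exceed 17.

17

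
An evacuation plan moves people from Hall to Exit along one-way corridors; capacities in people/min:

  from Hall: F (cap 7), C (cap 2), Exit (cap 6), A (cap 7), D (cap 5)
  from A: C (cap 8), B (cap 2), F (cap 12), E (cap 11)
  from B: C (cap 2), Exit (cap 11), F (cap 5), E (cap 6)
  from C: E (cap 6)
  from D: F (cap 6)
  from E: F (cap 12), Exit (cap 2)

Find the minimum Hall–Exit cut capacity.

10

Augment Hall→Exit: bottleneck 6, flow now 6.
Augment Hall→A→B→Exit: bottleneck 2, flow now 8.
Augment Hall→A→E→Exit: bottleneck 2, flow now 10.
No augmenting path remains; maximum flow = 10.
By max-flow min-cut, the minimum cut capacity equals the max flow.
In the residual graph, reachable from Hall: {Hall, A, C, D, E, F}.
Min-cut edges: Hall→Exit (6), A→B (2), E→Exit (2); capacity 6 + 2 + 2 = 10.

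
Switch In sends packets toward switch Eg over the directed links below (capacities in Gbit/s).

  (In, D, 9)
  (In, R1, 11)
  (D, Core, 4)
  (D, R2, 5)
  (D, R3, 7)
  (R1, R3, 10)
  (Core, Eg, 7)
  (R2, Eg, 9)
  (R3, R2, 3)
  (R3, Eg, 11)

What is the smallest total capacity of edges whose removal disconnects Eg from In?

19

Augment In→D→Core→Eg: bottleneck 4, flow now 4.
Augment In→D→R2→Eg: bottleneck 5, flow now 9.
Augment In→R1→R3→Eg: bottleneck 10, flow now 19.
No augmenting path remains; maximum flow = 19.
By max-flow min-cut, the minimum cut capacity equals the max flow.
In the residual graph, reachable from In: {In, R1}.
Min-cut edges: In→D (9), R1→R3 (10); capacity 9 + 10 = 19.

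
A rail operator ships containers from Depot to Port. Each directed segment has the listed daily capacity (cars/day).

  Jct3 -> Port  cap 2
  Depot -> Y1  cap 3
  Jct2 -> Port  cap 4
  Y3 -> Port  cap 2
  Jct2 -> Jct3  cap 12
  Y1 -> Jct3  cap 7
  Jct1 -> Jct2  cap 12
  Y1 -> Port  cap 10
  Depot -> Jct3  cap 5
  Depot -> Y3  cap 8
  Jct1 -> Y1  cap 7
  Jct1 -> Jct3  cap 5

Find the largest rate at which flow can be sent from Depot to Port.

Augment Depot→Y3→Port: bottleneck 2, flow now 2.
Augment Depot→Y1→Port: bottleneck 3, flow now 5.
Augment Depot→Jct3→Port: bottleneck 2, flow now 7.
No augmenting path remains; maximum flow = 7.
In the residual graph, reachable from Depot: {Depot, Y3, Jct3}.
Min-cut edges: Depot→Y1 (3), Y3→Port (2), Jct3→Port (2); capacity 3 + 2 + 2 = 7.
This cut is saturated, so no flow can exceed 7.

7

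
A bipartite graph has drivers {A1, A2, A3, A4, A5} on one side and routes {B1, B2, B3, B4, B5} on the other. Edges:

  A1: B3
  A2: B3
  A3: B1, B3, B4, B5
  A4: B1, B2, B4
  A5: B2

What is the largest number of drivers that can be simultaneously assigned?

Unit-capacity flow: source→left, listed edges, right→sink; max matching = max flow.
Augmenting path A1→B3 (+1); matched 1.
Augmenting path A3→B1 (+1); matched 2.
Augmenting path A4→B2 (+1); matched 3.
Augmenting path A5→B2→A4→B4 (+1); matched 4.
No augmenting path remains; maximum matching = 4.
König certificate: {A3, A4, A5, B3} is a vertex cover of size 4 (every listed pair touches it), so no matching can be larger.

4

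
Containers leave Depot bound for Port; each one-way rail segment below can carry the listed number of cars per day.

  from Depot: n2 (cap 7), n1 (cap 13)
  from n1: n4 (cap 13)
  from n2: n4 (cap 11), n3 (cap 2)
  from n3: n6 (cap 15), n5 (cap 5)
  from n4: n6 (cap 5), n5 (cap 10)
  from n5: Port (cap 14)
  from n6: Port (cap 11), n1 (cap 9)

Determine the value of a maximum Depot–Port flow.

Augment Depot→n1→n4→n5→Port: bottleneck 10, flow now 10.
Augment Depot→n1→n4→n6→Port: bottleneck 3, flow now 13.
Augment Depot→n2→n3→n5→Port: bottleneck 2, flow now 15.
Augment Depot→n2→n4→n6→Port: bottleneck 2, flow now 17.
No augmenting path remains; maximum flow = 17.
In the residual graph, reachable from Depot: {Depot, n1, n2, n4}.
Min-cut edges: n2→n3 (2), n4→n5 (10), n4→n6 (5); capacity 2 + 10 + 5 = 17.
This cut is saturated, so no flow can exceed 17.

17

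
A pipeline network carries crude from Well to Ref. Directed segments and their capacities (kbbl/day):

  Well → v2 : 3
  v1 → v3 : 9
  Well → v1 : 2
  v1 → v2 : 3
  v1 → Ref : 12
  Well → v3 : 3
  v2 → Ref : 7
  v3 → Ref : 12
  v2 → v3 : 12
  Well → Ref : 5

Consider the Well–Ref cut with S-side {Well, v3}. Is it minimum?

Given cut capacity: 2 + 3 + 5 + 12 = 22.
Augment Well→Ref: bottleneck 5, flow now 5.
Augment Well→v1→Ref: bottleneck 2, flow now 7.
Augment Well→v2→Ref: bottleneck 3, flow now 10.
Augment Well→v3→Ref: bottleneck 3, flow now 13.
No augmenting path remains; maximum flow = 13.
In the residual graph, reachable from Well: {Well}.
Min-cut edges: Well→v1 (2), Well→v2 (3), Well→v3 (3), Well→Ref (5); capacity 2 + 3 + 3 + 5 = 13.
Cut capacity 22 exceeds the max flow 13, so it is not minimum.

No — its capacity is 22, but the minimum cut has capacity 13.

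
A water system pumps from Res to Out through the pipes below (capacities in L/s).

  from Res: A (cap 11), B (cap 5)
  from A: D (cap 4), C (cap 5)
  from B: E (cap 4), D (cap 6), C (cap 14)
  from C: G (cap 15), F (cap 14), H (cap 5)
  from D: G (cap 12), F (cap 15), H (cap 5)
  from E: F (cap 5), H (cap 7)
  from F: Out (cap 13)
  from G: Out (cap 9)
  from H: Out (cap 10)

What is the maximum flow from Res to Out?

Augment Res→A→C→F→Out: bottleneck 5, flow now 5.
Augment Res→A→D→F→Out: bottleneck 4, flow now 9.
Augment Res→B→C→F→Out: bottleneck 4, flow now 13.
Augment Res→B→C→G→Out: bottleneck 1, flow now 14.
No augmenting path remains; maximum flow = 14.
In the residual graph, reachable from Res: {Res, A}.
Min-cut edges: Res→B (5), A→C (5), A→D (4); capacity 5 + 5 + 4 = 14.
This cut is saturated, so no flow can exceed 14.

14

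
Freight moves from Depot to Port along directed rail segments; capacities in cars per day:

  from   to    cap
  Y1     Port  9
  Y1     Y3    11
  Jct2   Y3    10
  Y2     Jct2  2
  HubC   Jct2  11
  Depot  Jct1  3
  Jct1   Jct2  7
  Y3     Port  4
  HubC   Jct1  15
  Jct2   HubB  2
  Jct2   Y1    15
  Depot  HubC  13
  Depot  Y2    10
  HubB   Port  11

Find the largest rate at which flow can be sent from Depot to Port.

Augment Depot→Y2→Jct2→Y3→Port: bottleneck 2, flow now 2.
Augment Depot→HubC→Jct2→Y3→Port: bottleneck 2, flow now 4.
Augment Depot→HubC→Jct2→HubB→Port: bottleneck 2, flow now 6.
Augment Depot→HubC→Jct2→Y1→Port: bottleneck 7, flow now 13.
Augment Depot→Jct1→Jct2→Y1→Port: bottleneck 2, flow now 15.
No augmenting path remains; maximum flow = 15.
In the residual graph, reachable from Depot: {Depot, Y2, HubC, Jct1, Jct2, Y3, Y1}.
Min-cut edges: Jct2→HubB (2), Y3→Port (4), Y1→Port (9); capacity 2 + 4 + 9 = 15.
This cut is saturated, so no flow can exceed 15.

15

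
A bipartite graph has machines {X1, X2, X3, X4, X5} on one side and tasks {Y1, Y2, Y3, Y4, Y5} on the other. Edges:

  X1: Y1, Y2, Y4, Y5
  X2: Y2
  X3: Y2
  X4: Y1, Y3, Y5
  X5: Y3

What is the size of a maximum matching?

Unit-capacity flow: source→left, listed edges, right→sink; max matching = max flow.
Augmenting path X1→Y1 (+1); matched 1.
Augmenting path X2→Y2 (+1); matched 2.
Augmenting path X4→Y3 (+1); matched 3.
Augmenting path X5→Y3→X4→Y5 (+1); matched 4.
No augmenting path remains; maximum matching = 4.
König certificate: {X1, X4, X5, Y2} is a vertex cover of size 4 (every listed pair touches it), so no matching can be larger.

4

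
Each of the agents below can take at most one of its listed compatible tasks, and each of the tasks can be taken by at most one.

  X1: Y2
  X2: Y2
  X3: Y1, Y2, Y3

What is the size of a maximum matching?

2

Unit-capacity flow: source→left, listed edges, right→sink; max matching = max flow.
Augmenting path X1→Y2 (+1); matched 1.
Augmenting path X3→Y1 (+1); matched 2.
No augmenting path remains; maximum matching = 2.
König certificate: {X3, Y2} is a vertex cover of size 2 (every listed pair touches it), so no matching can be larger.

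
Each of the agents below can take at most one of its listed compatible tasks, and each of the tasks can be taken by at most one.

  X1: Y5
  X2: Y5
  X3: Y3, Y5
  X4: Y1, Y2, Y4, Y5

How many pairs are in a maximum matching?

3

Unit-capacity flow: source→left, listed edges, right→sink; max matching = max flow.
Augmenting path X1→Y5 (+1); matched 1.
Augmenting path X3→Y3 (+1); matched 2.
Augmenting path X4→Y1 (+1); matched 3.
No augmenting path remains; maximum matching = 3.
König certificate: {X3, X4, Y5} is a vertex cover of size 3 (every listed pair touches it), so no matching can be larger.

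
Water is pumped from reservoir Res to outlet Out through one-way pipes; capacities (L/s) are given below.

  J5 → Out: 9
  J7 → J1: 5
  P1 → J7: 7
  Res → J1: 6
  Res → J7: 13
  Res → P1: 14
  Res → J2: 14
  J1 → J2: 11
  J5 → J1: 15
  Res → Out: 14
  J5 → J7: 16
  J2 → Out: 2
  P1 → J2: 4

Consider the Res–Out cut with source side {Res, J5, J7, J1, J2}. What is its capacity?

Edges leaving {Res, J5, J7, J1, J2}: Res→P1 (14), Res→Out (14), J5→Out (9), J2→Out (2).
Cut capacity = 14 + 14 + 9 + 2 = 39.

39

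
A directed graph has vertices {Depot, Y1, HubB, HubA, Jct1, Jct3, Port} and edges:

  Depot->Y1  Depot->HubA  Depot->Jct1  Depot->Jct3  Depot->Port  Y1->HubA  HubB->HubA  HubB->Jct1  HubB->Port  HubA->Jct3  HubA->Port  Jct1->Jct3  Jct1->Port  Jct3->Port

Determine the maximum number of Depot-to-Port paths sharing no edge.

4

Assign every edge capacity 1; by Menger, the answer equals the max flow.
Path Depot→Port (+1); total 1.
Path Depot→HubA→Port (+1); total 2.
Path Depot→Jct1→Port (+1); total 3.
Path Depot→Jct3→Port (+1); total 4.
No residual Depot→Port path; max flow = 4.
Certifying cut of size 4: {Depot→Jct1, Depot→Port, HubA→Port, Jct3→Port}.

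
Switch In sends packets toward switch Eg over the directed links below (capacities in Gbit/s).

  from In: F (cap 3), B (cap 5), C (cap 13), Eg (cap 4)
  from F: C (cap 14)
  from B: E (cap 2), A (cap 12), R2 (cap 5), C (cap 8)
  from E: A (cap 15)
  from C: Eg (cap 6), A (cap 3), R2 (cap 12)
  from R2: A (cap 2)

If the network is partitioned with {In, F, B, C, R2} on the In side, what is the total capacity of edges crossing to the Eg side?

29

Edges leaving {In, F, B, C, R2}: In→Eg (4), B→E (2), B→A (12), C→A (3), C→Eg (6), R2→A (2).
Cut capacity = 4 + 2 + 12 + 3 + 6 + 2 = 29.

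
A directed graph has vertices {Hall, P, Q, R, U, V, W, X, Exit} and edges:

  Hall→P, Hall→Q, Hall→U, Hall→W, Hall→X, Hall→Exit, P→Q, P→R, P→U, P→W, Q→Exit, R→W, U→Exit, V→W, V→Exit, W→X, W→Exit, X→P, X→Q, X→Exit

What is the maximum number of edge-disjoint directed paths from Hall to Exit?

5

Assign every edge capacity 1; by Menger, the answer equals the max flow.
Path Hall→Exit (+1); total 1.
Path Hall→Q→Exit (+1); total 2.
Path Hall→U→Exit (+1); total 3.
Path Hall→W→Exit (+1); total 4.
Path Hall→X→Exit (+1); total 5.
No residual Hall→Exit path; max flow = 5.
Certifying cut of size 5: {Hall→Exit, Q→Exit, U→Exit, W→Exit, X→Exit}.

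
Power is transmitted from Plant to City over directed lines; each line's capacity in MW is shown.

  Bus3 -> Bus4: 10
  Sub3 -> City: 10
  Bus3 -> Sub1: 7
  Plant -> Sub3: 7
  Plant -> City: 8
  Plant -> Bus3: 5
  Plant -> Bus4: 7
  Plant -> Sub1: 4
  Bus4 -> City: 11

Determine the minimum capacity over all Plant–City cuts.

26

Augment Plant→City: bottleneck 8, flow now 8.
Augment Plant→Bus4→City: bottleneck 7, flow now 15.
Augment Plant→Sub3→City: bottleneck 7, flow now 22.
Augment Plant→Bus3→Bus4→City: bottleneck 4, flow now 26.
No augmenting path remains; maximum flow = 26.
By max-flow min-cut, the minimum cut capacity equals the max flow.
In the residual graph, reachable from Plant: {Plant, Bus3, Bus4, Sub1}.
Min-cut edges: Plant→Sub3 (7), Plant→City (8), Bus4→City (11); capacity 7 + 8 + 11 = 26.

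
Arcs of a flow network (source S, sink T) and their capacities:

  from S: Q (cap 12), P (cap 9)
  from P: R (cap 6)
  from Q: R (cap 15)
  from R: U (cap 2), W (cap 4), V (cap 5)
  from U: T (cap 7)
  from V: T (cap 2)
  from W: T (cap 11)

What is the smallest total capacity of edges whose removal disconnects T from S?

Augment S→P→R→U→T: bottleneck 2, flow now 2.
Augment S→P→R→V→T: bottleneck 2, flow now 4.
Augment S→P→R→W→T: bottleneck 2, flow now 6.
Augment S→Q→R→W→T: bottleneck 2, flow now 8.
No augmenting path remains; maximum flow = 8.
By max-flow min-cut, the minimum cut capacity equals the max flow.
In the residual graph, reachable from S: {S, P, Q, R, V}.
Min-cut edges: R→U (2), R→W (4), V→T (2); capacity 2 + 4 + 2 = 8.

8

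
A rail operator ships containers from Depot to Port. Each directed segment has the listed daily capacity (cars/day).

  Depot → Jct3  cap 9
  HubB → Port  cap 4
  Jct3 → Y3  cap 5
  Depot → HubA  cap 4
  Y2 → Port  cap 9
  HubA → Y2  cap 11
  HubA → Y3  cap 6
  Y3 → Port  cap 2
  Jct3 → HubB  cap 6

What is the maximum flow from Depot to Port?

10

Augment Depot→Jct3→Y3→Port: bottleneck 2, flow now 2.
Augment Depot→Jct3→HubB→Port: bottleneck 4, flow now 6.
Augment Depot→HubA→Y2→Port: bottleneck 4, flow now 10.
No augmenting path remains; maximum flow = 10.
In the residual graph, reachable from Depot: {Depot, Jct3, Y3, HubB}.
Min-cut edges: Depot→HubA (4), Y3→Port (2), HubB→Port (4); capacity 4 + 2 + 4 = 10.
This cut is saturated, so no flow can exceed 10.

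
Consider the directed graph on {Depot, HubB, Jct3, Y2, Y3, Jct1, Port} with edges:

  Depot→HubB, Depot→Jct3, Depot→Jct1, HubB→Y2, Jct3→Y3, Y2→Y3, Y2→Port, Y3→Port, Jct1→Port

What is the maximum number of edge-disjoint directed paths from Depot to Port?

Assign every edge capacity 1; by Menger, the answer equals the max flow.
Path Depot→Jct1→Port (+1); total 1.
Path Depot→HubB→Y2→Port (+1); total 2.
Path Depot→Jct3→Y3→Port (+1); total 3.
No residual Depot→Port path; max flow = 3.
Certifying cut of size 3: {Depot→HubB, Depot→Jct1, Depot→Jct3}.

3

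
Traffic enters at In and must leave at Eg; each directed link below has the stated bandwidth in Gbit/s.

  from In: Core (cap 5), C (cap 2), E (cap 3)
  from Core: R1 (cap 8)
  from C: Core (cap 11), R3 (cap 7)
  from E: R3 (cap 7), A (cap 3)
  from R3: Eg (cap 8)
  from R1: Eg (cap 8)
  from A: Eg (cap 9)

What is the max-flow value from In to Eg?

Augment In→Core→R1→Eg: bottleneck 5, flow now 5.
Augment In→C→R3→Eg: bottleneck 2, flow now 7.
Augment In→E→R3→Eg: bottleneck 3, flow now 10.
No augmenting path remains; maximum flow = 10.
In the residual graph, reachable from In: {In}.
Min-cut edges: In→Core (5), In→C (2), In→E (3); capacity 5 + 2 + 3 = 10.
This cut is saturated, so no flow can exceed 10.

10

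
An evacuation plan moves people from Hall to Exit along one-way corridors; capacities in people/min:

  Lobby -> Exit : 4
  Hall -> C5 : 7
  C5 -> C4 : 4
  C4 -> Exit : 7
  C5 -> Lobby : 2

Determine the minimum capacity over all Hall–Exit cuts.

6

Augment Hall→C5→Lobby→Exit: bottleneck 2, flow now 2.
Augment Hall→C5→C4→Exit: bottleneck 4, flow now 6.
No augmenting path remains; maximum flow = 6.
By max-flow min-cut, the minimum cut capacity equals the max flow.
In the residual graph, reachable from Hall: {Hall, C5}.
Min-cut edges: C5→Lobby (2), C5→C4 (4); capacity 2 + 4 = 6.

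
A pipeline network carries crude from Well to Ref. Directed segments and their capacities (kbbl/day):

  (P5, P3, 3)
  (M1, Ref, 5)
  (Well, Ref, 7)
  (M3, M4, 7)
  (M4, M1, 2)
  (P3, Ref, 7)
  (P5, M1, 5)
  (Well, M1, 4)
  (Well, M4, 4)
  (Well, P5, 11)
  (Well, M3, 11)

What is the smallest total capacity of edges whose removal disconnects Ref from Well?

15

Augment Well→Ref: bottleneck 7, flow now 7.
Augment Well→M1→Ref: bottleneck 4, flow now 11.
Augment Well→P5→P3→Ref: bottleneck 3, flow now 14.
Augment Well→P5→M1→Ref: bottleneck 1, flow now 15.
No augmenting path remains; maximum flow = 15.
By max-flow min-cut, the minimum cut capacity equals the max flow.
In the residual graph, reachable from Well: {Well, P5, M3, M4, M1}.
Min-cut edges: Well→Ref (7), P5→P3 (3), M1→Ref (5); capacity 7 + 3 + 5 = 15.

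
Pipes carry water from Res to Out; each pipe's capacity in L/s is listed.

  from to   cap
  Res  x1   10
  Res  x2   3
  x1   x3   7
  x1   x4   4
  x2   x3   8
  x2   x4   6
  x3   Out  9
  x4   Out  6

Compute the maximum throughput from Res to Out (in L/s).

Augment Res→x1→x3→Out: bottleneck 7, flow now 7.
Augment Res→x1→x4→Out: bottleneck 3, flow now 10.
Augment Res→x2→x3→Out: bottleneck 2, flow now 12.
Augment Res→x2→x4→Out: bottleneck 1, flow now 13.
No augmenting path remains; maximum flow = 13.
In the residual graph, reachable from Res: {Res}.
Min-cut edges: Res→x1 (10), Res→x2 (3); capacity 10 + 3 = 13.
This cut is saturated, so no flow can exceed 13.

13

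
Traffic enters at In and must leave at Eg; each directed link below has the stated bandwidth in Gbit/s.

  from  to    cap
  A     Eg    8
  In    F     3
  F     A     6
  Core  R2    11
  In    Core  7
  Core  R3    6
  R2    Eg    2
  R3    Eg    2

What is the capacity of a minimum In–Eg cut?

Augment In→Core→R2→Eg: bottleneck 2, flow now 2.
Augment In→Core→R3→Eg: bottleneck 2, flow now 4.
Augment In→F→A→Eg: bottleneck 3, flow now 7.
No augmenting path remains; maximum flow = 7.
By max-flow min-cut, the minimum cut capacity equals the max flow.
In the residual graph, reachable from In: {In, Core, R2, R3}.
Min-cut edges: In→F (3), R2→Eg (2), R3→Eg (2); capacity 3 + 2 + 2 = 7.

7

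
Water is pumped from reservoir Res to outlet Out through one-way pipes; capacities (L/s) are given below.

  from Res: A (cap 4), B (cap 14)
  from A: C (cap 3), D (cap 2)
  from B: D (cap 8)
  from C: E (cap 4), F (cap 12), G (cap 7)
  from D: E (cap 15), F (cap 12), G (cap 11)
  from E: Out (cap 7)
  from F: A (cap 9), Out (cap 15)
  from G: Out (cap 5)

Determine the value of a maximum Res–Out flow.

Augment Res→A→C→E→Out: bottleneck 3, flow now 3.
Augment Res→A→D→E→Out: bottleneck 1, flow now 4.
Augment Res→B→D→E→Out: bottleneck 3, flow now 7.
Augment Res→B→D→F→Out: bottleneck 5, flow now 12.
No augmenting path remains; maximum flow = 12.
In the residual graph, reachable from Res: {Res, B}.
Min-cut edges: Res→A (4), B→D (8); capacity 4 + 8 = 12.
This cut is saturated, so no flow can exceed 12.

12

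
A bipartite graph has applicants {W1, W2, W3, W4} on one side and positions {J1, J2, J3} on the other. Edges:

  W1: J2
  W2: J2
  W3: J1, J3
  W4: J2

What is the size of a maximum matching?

2

Unit-capacity flow: source→left, listed edges, right→sink; max matching = max flow.
Augmenting path W1→J2 (+1); matched 1.
Augmenting path W3→J1 (+1); matched 2.
No augmenting path remains; maximum matching = 2.
König certificate: {W3, J2} is a vertex cover of size 2 (every listed pair touches it), so no matching can be larger.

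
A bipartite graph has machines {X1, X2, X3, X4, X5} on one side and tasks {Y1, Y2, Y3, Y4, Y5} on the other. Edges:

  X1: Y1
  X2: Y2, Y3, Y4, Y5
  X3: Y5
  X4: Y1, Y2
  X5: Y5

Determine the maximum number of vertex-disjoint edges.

4

Unit-capacity flow: source→left, listed edges, right→sink; max matching = max flow.
Augmenting path X1→Y1 (+1); matched 1.
Augmenting path X2→Y2 (+1); matched 2.
Augmenting path X3→Y5 (+1); matched 3.
Augmenting path X4→Y2→X2→Y3 (+1); matched 4.
No augmenting path remains; maximum matching = 4.
König certificate: {X1, X2, X4, Y5} is a vertex cover of size 4 (every listed pair touches it), so no matching can be larger.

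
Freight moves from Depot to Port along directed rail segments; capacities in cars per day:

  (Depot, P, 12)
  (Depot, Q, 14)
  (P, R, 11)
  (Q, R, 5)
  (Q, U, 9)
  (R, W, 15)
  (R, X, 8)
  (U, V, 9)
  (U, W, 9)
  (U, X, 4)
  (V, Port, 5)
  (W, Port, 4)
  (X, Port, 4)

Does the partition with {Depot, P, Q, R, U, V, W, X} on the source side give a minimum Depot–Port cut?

Given cut capacity: 5 + 4 + 4 = 13.
Augment Depot→P→R→W→Port: bottleneck 4, flow now 4.
Augment Depot→P→R→X→Port: bottleneck 4, flow now 8.
Augment Depot→Q→U→V→Port: bottleneck 5, flow now 13.
No augmenting path remains; maximum flow = 13.
Cut capacity 13 equals the max flow, so it is a minimum cut.

Yes — it is a minimum cut (capacity 13).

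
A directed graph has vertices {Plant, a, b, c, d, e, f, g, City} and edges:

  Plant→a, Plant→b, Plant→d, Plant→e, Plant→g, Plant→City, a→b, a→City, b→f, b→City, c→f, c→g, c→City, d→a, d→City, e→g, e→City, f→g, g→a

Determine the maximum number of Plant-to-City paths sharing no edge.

Assign every edge capacity 1; by Menger, the answer equals the max flow.
Path Plant→City (+1); total 1.
Path Plant→a→City (+1); total 2.
Path Plant→b→City (+1); total 3.
Path Plant→d→City (+1); total 4.
Path Plant→e→City (+1); total 5.
No residual Plant→City path; max flow = 5.
Certifying cut of size 5: {Plant→City, Plant→d, Plant→e, a→City, b→City}.

5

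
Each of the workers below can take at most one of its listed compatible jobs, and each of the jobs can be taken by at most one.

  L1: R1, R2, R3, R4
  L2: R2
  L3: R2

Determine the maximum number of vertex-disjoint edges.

Unit-capacity flow: source→left, listed edges, right→sink; max matching = max flow.
Augmenting path L1→R1 (+1); matched 1.
Augmenting path L2→R2 (+1); matched 2.
No augmenting path remains; maximum matching = 2.
König certificate: {L1, R2} is a vertex cover of size 2 (every listed pair touches it), so no matching can be larger.

2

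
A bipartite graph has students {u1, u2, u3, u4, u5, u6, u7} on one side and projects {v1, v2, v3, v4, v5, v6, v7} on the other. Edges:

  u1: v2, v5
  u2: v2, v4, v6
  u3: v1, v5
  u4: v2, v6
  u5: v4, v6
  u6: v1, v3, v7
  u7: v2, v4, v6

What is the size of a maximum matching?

6

Unit-capacity flow: source→left, listed edges, right→sink; max matching = max flow.
Augmenting path u1→v2 (+1); matched 1.
Augmenting path u2→v4 (+1); matched 2.
Augmenting path u3→v1 (+1); matched 3.
Augmenting path u4→v6 (+1); matched 4.
Augmenting path u6→v3 (+1); matched 5.
Augmenting path u7→v2→u1→v5 (+1); matched 6.
No augmenting path remains; maximum matching = 6.
König certificate: {u1, u3, u6, v2, v4, v6} is a vertex cover of size 6 (every listed pair touches it), so no matching can be larger.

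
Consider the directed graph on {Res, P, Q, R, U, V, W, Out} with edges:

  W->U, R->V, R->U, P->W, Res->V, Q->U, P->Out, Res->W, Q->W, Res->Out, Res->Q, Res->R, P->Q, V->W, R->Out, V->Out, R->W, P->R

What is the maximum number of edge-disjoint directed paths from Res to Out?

3

Assign every edge capacity 1; by Menger, the answer equals the max flow.
Path Res→Out (+1); total 1.
Path Res→R→Out (+1); total 2.
Path Res→V→Out (+1); total 3.
No residual Res→Out path; max flow = 3.
Certifying cut of size 3: {Res→Out, Res→R, Res→V}.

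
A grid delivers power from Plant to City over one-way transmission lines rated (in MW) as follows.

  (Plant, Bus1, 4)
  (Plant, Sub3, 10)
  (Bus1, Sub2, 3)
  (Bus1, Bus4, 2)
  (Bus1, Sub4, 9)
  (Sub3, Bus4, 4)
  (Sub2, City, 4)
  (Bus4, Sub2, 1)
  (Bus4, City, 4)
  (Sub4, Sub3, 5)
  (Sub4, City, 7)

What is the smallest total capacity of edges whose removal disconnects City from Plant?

8

Augment Plant→Bus1→Sub2→City: bottleneck 3, flow now 3.
Augment Plant→Bus1→Bus4→City: bottleneck 1, flow now 4.
Augment Plant→Sub3→Bus4→City: bottleneck 3, flow now 7.
Augment Plant→Sub3→Bus4→Sub2→City: bottleneck 1, flow now 8.
No augmenting path remains; maximum flow = 8.
By max-flow min-cut, the minimum cut capacity equals the max flow.
In the residual graph, reachable from Plant: {Plant, Sub3}.
Min-cut edges: Plant→Bus1 (4), Sub3→Bus4 (4); capacity 4 + 4 = 8.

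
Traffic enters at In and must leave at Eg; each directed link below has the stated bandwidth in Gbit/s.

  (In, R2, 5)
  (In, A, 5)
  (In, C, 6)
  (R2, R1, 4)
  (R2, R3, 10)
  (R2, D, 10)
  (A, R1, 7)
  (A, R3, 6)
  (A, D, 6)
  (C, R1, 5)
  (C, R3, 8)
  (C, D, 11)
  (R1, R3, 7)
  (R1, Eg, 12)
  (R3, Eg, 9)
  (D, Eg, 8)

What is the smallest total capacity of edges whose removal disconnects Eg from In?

16

Augment In→R2→R1→Eg: bottleneck 4, flow now 4.
Augment In→R2→R3→Eg: bottleneck 1, flow now 5.
Augment In→A→R1→Eg: bottleneck 5, flow now 10.
Augment In→C→R1→Eg: bottleneck 3, flow now 13.
Augment In→C→R3→Eg: bottleneck 3, flow now 16.
No augmenting path remains; maximum flow = 16.
By max-flow min-cut, the minimum cut capacity equals the max flow.
In the residual graph, reachable from In: {In}.
Min-cut edges: In→R2 (5), In→A (5), In→C (6); capacity 5 + 5 + 6 = 16.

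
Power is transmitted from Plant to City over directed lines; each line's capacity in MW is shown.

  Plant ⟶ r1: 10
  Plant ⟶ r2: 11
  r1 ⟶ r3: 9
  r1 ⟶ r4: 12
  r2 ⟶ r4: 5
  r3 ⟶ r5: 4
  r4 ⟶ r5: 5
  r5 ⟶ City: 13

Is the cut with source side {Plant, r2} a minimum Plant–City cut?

Given cut capacity: 10 + 5 = 15.
Augment Plant→r1→r3→r5→City: bottleneck 4, flow now 4.
Augment Plant→r1→r4→r5→City: bottleneck 5, flow now 9.
No augmenting path remains; maximum flow = 9.
In the residual graph, reachable from Plant: {Plant, r1, r2, r3, r4}.
Min-cut edges: r3→r5 (4), r4→r5 (5); capacity 4 + 5 = 9.
Cut capacity 15 exceeds the max flow 9, so it is not minimum.

No — its capacity is 15, but the minimum cut has capacity 9.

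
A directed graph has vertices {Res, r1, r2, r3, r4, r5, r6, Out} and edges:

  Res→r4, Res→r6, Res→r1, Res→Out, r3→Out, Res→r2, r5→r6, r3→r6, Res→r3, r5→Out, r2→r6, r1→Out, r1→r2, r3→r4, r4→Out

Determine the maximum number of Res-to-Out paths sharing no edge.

Assign every edge capacity 1; by Menger, the answer equals the max flow.
Path Res→Out (+1); total 1.
Path Res→r1→Out (+1); total 2.
Path Res→r3→Out (+1); total 3.
Path Res→r4→Out (+1); total 4.
No residual Res→Out path; max flow = 4.
Certifying cut of size 4: {Res→Out, Res→r1, Res→r3, Res→r4}.

4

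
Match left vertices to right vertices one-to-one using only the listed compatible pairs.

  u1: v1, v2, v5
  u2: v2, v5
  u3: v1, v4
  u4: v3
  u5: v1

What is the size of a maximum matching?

Unit-capacity flow: source→left, listed edges, right→sink; max matching = max flow.
Augmenting path u1→v1 (+1); matched 1.
Augmenting path u2→v2 (+1); matched 2.
Augmenting path u3→v4 (+1); matched 3.
Augmenting path u4→v3 (+1); matched 4.
Augmenting path u5→v1→u1→v5 (+1); matched 5.
No augmenting path remains; maximum matching = 5.
König certificate: {u1, u2, u3, u4, u5} is a vertex cover of size 5 (every listed pair touches it), so no matching can be larger.

5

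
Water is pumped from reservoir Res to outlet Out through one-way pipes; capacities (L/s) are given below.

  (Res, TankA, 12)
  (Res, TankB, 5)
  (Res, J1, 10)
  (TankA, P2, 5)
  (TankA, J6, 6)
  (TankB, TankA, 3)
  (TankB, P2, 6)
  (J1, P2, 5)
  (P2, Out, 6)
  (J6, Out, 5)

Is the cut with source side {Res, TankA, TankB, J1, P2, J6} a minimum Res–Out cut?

Given cut capacity: 6 + 5 = 11.
Augment Res→TankA→P2→Out: bottleneck 5, flow now 5.
Augment Res→TankA→J6→Out: bottleneck 5, flow now 10.
Augment Res→TankB→P2→Out: bottleneck 1, flow now 11.
No augmenting path remains; maximum flow = 11.
Cut capacity 11 equals the max flow, so it is a minimum cut.

Yes — it is a minimum cut (capacity 11).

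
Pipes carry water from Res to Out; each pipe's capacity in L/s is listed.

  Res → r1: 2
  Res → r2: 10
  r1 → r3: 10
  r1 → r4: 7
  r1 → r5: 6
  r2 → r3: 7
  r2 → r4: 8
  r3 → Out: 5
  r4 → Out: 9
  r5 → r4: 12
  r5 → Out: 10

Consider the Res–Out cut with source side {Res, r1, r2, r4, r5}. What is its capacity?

36

Edges leaving {Res, r1, r2, r4, r5}: r1→r3 (10), r2→r3 (7), r4→Out (9), r5→Out (10).
Cut capacity = 10 + 7 + 9 + 10 = 36.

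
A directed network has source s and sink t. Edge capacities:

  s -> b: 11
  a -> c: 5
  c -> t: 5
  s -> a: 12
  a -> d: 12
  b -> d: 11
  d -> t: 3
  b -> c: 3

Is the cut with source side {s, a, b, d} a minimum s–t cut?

No — its capacity is 11, but the minimum cut has capacity 8.

Given cut capacity: 5 + 3 + 3 = 11.
Augment s→a→c→t: bottleneck 5, flow now 5.
Augment s→a→d→t: bottleneck 3, flow now 8.
No augmenting path remains; maximum flow = 8.
In the residual graph, reachable from s: {s, a, b, c, d}.
Min-cut edges: c→t (5), d→t (3); capacity 5 + 3 = 8.
Cut capacity 11 exceeds the max flow 8, so it is not minimum.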